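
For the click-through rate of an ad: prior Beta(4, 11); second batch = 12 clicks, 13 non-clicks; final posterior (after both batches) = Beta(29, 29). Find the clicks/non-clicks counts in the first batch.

Because Beta–binomial updating is additive in the counts, the combined data contributed (α_post−α_prior, β_post−β_prior) successes and failures.
Total across both batches: 29−4=25 clicks, 29−11=18 non-clicks.
Subtract the second batch: 25−12=13 clicks and 18−13=5 non-clicks.

13 clicks and 5 non-clicks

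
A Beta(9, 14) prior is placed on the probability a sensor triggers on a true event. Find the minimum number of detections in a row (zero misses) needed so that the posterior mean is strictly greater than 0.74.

After k detections and 0 misses the posterior is Beta(9+k, 14), with mean (9+k)/(9+14+k).
Set (9+k)/(23+k) > 0.74 and solve: k > (0.74·23 − 9)/(1 − 0.74) = 30.846.
The smallest integer exceeding 30.846 is 31, and checking k=31: (40)/(54) = 0.7407 > 0.74.

k = 31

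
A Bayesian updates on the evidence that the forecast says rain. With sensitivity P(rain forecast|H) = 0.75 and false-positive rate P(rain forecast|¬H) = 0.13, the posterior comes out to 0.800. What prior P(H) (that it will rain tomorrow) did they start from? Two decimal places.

In odds form, posterior odds = prior odds × likelihood ratio, so prior odds = posterior odds ÷ LR.
Posterior odds = 0.800/(1−0.800) = 4.0000. LR = 0.75/0.13 = 5.7692.
Prior odds = 4.0000/5.7692 = 0.6933, so P(H) = 0.6933/(1+0.6933) ≈ 0.41.

P(H) = 0.41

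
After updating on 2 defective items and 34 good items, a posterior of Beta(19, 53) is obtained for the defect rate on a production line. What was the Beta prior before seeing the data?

Beta(17, 19)

Beta is conjugate to the binomial likelihood: posterior = Beta(a+s, b+f).
So a = 19 − 2 = 17 and b = 53 − 34 = 19.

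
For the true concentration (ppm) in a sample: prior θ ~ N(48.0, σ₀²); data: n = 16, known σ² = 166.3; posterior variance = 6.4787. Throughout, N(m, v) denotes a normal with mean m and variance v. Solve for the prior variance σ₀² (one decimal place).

Posterior precision equals prior precision plus data precision: 1/σ_n² = 1/σ₀² + n/σ².
So 1/σ₀² = 1/6.4787 − 16/166.3 = 0.154352 − 0.096212 = 0.058140.
Hence σ₀² = 1/0.058140 ≈ 17.2.

σ₀² = 17.2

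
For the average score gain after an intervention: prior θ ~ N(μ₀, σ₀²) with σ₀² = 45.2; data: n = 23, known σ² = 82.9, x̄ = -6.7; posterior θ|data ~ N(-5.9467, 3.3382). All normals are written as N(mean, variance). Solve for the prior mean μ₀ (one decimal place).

μ₀ = 3.5

With known observation variance, the Normal–Normal posterior has precision τ_n = τ₀ + n/σ² and mean μ_n = (τ₀μ₀ + (n/σ²)x̄)/τ_n.
Here τ₀ = 1/45.2 = 0.022124 and τ_data = 23/82.9 = 0.277443, so τ_n = 0.299567.
Rearranging for μ₀: μ₀ = (μ_n·τ_n − τ_data·x̄)/τ₀ = (-5.9467·0.299567 − 0.277443·-6.7) / 0.022124 = 0.077433/0.022124 ≈ 3.5.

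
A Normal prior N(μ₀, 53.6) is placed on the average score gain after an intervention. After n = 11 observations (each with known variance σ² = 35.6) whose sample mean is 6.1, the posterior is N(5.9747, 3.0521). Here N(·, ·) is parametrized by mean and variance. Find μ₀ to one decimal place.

The posterior mean is a precision-weighted average: μ_n = (τ₀μ₀ + τ_data·x̄)/(τ₀+τ_data), with τ₀=1/σ₀² and τ_data=n/σ².
Here τ₀ = 1/53.6 = 0.018657 and τ_data = 11/35.6 = 0.308989, so τ_n = 0.327646.
Rearranging for μ₀: μ₀ = (μ_n·τ_n − τ_data·x̄)/τ₀ = (5.9747·0.327646 − 0.308989·6.1) / 0.018657 = 0.072754/0.018657 ≈ 3.9.

μ₀ = 3.9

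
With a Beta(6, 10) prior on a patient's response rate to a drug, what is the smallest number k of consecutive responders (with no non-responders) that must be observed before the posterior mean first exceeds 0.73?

After k responders and 0 non-responders the posterior is Beta(6+k, 10), with mean (6+k)/(6+10+k).
Set (6+k)/(16+k) > 0.73 and solve: k > (0.73·16 − 6)/(1 − 0.73) = 21.037.
The smallest integer exceeding 21.037 is 22.

k = 22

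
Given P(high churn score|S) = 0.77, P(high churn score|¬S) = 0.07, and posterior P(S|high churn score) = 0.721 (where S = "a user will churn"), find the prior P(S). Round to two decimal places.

Bayes' rule in odds form gives O(S|E) = O(S)·[P(E|S)/P(E|¬S)], hence O(S) = O(S|E)/LR.
Posterior odds = 0.721/(1−0.721) = 2.5842. LR = 0.77/0.07 = 11.0000.
Prior odds = 2.5842/11.0000 = 0.2349, so P(S) = 0.2349/(1+0.2349) ≈ 0.19.

P(S) = 0.19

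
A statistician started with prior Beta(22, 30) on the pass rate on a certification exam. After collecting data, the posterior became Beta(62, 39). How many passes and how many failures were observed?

40 passes and 9 failures

A Beta(α, β) prior with s successes and f failures in binomial data gives a Beta(α+s, β+f) posterior.
So s = 62 − 22 = 40 and f = 39 − 30 = 9.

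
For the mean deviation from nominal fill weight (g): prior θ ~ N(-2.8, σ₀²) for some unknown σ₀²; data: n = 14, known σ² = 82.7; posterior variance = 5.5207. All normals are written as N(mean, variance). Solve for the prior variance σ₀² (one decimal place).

For the Normal–Normal model with known σ², precisions add: τ_n = τ₀ + n/σ².
So 1/σ₀² = 1/5.5207 − 14/82.7 = 0.181136 − 0.169287 = 0.011849.
Hence σ₀² = 1/0.011849 ≈ 84.4.

σ₀² = 84.4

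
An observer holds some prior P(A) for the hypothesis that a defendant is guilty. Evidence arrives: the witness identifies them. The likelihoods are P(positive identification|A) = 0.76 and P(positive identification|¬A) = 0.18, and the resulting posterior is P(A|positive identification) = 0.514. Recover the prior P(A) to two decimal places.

In odds form, posterior odds = prior odds × likelihood ratio, so prior odds = posterior odds ÷ LR.
Posterior odds = 0.514/(1−0.514) = 1.0576. LR = 0.76/0.18 = 4.2222.
Prior odds = 1.0576/4.2222 = 0.2505, so P(A) = 0.2505/(1+0.2505) ≈ 0.20.

P(A) = 0.20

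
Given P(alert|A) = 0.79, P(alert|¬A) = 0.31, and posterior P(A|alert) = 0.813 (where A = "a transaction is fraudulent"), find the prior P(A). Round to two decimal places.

Bayes' rule in odds form gives O(A|E) = O(A)·[P(E|A)/P(E|¬A)], hence O(A) = O(A|E)/LR.
Posterior odds = 0.813/(1−0.813) = 4.3476. LR = 0.79/0.31 = 2.5484.
Prior odds = 4.3476/2.5484 = 1.7060, so P(A) = 1.7060/(1+1.7060) ≈ 0.63.

P(A) = 0.63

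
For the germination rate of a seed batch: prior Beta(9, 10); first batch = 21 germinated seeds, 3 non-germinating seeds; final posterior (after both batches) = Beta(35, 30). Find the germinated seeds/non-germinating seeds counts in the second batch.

Sequential conjugate updates are equivalent to a single update on the pooled data, so total successes = posterior α − prior α and total failures = posterior β − prior β.
Total across both batches: 35−9=26 germinated seeds, 30−10=20 non-germinating seeds.
Subtract the first batch: 26−21=5 germinated seeds and 20−3=17 non-germinating seeds.

5 germinated seeds and 17 non-germinating seeds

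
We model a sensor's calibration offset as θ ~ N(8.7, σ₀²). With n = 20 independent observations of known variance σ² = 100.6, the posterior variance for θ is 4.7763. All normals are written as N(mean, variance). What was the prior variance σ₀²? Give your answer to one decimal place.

σ₀² = 94.7

For the Normal–Normal model with known σ², precisions add: τ_n = τ₀ + n/σ².
So 1/σ₀² = 1/4.7763 − 20/100.6 = 0.209367 − 0.198807 = 0.010560.
Hence σ₀² = 1/0.010560 ≈ 94.7.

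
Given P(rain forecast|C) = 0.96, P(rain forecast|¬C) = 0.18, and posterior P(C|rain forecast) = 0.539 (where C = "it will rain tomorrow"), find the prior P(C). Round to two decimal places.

P(C) = 0.18

In odds form, posterior odds = prior odds × likelihood ratio, so prior odds = posterior odds ÷ LR.
Posterior odds = 0.539/(1−0.539) = 1.1692. LR = 0.96/0.18 = 5.3333.
Prior odds = 1.1692/5.3333 = 0.2192, so P(C) = 0.2192/(1+0.2192) ≈ 0.18.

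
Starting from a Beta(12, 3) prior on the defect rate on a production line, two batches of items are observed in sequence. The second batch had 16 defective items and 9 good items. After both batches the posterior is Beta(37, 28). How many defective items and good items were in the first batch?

9 defective items and 16 good items

Because Beta–binomial updating is additive in the counts, the combined data contributed (α_post−α_prior, β_post−β_prior) successes and failures.
Total across both batches: 37−12=25 defective items, 28−3=25 good items.
Subtract the second batch: 25−16=9 defective items and 25−9=16 good items.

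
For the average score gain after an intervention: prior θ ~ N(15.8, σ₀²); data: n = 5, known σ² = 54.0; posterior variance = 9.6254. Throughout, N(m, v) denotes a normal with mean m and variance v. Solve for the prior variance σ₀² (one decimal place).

σ₀² = 88.5

For the Normal–Normal model with known σ², precisions add: τ_n = τ₀ + n/σ².
So 1/σ₀² = 1/9.6254 − 5/54.0 = 0.103892 − 0.092593 = 0.011299.
Hence σ₀² = 1/0.011299 ≈ 88.5.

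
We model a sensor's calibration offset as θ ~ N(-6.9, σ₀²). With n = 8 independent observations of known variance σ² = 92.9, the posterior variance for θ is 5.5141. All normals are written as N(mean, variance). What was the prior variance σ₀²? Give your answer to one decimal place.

Posterior precision equals prior precision plus data precision: 1/σ_n² = 1/σ₀² + n/σ².
So 1/σ₀² = 1/5.5141 − 8/92.9 = 0.181353 − 0.086114 = 0.095239.
Hence σ₀² = 1/0.095239 ≈ 10.5.

σ₀² = 10.5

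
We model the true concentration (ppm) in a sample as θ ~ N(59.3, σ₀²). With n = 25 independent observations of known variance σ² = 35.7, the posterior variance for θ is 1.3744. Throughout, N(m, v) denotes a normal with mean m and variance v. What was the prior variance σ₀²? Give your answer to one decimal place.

σ₀² = 36.6

Posterior precision equals prior precision plus data precision: 1/σ_n² = 1/σ₀² + n/σ².
So 1/σ₀² = 1/1.3744 − 25/35.7 = 0.727590 − 0.700280 = 0.027310.
Hence σ₀² = 1/0.027310 ≈ 36.6.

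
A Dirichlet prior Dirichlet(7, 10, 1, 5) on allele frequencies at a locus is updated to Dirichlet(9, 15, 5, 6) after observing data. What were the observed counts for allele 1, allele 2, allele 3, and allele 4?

For a Dirichlet(α) prior with multinomial counts c, the posterior is Dirichlet(α + c) componentwise.
Counts are posterior − prior componentwise: 9−7=2, 15−10=5, 5−1=4, 6−5=1.

counts (2, 5, 4, 1)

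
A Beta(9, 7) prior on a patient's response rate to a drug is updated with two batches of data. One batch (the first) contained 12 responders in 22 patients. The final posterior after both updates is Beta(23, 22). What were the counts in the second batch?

Because Beta–binomial updating is additive in the counts, the combined data contributed (α_post−α_prior, β_post−β_prior) successes and failures.
Total across both batches: 23−9=14 responders, 22−7=15 non-responders.
Subtract the first batch: 14−12=2 responders and 15−10=5 non-responders.

2 responders and 5 non-responders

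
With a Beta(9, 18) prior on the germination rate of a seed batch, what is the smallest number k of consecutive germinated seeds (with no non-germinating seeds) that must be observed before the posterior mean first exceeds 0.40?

After k germinated seeds and 0 non-germinating seeds the posterior is Beta(9+k, 18), with mean (9+k)/(9+18+k).
Set (9+k)/(27+k) > 0.40 and solve: k > (0.40·27 − 9)/(1 − 0.40) = 3.000.
The smallest integer exceeding 3.000 is 4, and checking k=4: (13)/(31) = 0.4194 > 0.40.

k = 4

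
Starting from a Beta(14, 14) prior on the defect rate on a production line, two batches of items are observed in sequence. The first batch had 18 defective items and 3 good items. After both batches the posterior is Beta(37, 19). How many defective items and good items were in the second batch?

Because Beta–binomial updating is additive in the counts, the combined data contributed (α_post−α_prior, β_post−β_prior) successes and failures.
Total across both batches: 37−14=23 defective items, 19−14=5 good items.
Subtract the first batch: 23−18=5 defective items and 5−3=2 good items.

5 defective items and 2 good items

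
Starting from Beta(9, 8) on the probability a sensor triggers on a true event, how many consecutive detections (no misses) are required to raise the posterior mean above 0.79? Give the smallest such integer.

After k detections and 0 misses the posterior is Beta(9+k, 8), with mean (9+k)/(9+8+k).
Set (9+k)/(17+k) > 0.79 and solve: k > (0.79·17 − 9)/(1 − 0.79) = 21.095.
The smallest integer exceeding 21.095 is 22, and checking k=22: (31)/(39) = 0.7949 > 0.79.

k = 22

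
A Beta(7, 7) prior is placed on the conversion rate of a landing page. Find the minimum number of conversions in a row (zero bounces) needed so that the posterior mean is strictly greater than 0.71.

After k conversions and 0 bounces the posterior is Beta(7+k, 7), with mean (7+k)/(7+7+k).
Set (7+k)/(14+k) > 0.71 and solve: k > (0.71·14 − 7)/(1 − 0.71) = 10.138.
The smallest integer exceeding 10.138 is 11, and checking k=11: (18)/(25) = 0.7200 > 0.71.

k = 11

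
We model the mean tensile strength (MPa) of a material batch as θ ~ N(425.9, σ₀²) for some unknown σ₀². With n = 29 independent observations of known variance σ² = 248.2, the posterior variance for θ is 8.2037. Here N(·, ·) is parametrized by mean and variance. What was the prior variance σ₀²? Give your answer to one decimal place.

σ₀² = 197.8

For the Normal–Normal model with known σ², precisions add: τ_n = τ₀ + n/σ².
So 1/σ₀² = 1/8.2037 − 29/248.2 = 0.121896 − 0.116841 = 0.005055.
Hence σ₀² = 1/0.005055 ≈ 197.8.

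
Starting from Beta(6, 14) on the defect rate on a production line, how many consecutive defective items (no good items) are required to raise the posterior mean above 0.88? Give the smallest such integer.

After k defective items and 0 good items the posterior is Beta(6+k, 14), with mean (6+k)/(6+14+k).
Set (6+k)/(20+k) > 0.88 and solve: k > (0.88·20 − 6)/(1 − 0.88) = 96.667.
The smallest integer exceeding 96.667 is 97, and checking k=97: (103)/(117) = 0.8803 > 0.88.

k = 97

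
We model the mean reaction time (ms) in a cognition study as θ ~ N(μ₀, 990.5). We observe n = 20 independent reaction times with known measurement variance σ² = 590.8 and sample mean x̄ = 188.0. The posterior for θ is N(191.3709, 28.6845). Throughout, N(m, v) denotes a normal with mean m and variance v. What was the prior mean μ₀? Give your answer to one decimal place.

The posterior mean is a precision-weighted average: μ_n = (τ₀μ₀ + τ_data·x̄)/(τ₀+τ_data), with τ₀=1/σ₀² and τ_data=n/σ².
Here τ₀ = 1/990.5 = 0.001010 and τ_data = 20/590.8 = 0.033852, so τ_n = 0.034862.
Rearranging for μ₀: μ₀ = (μ_n·τ_n − τ_data·x̄)/τ₀ = (191.3709·0.034862 − 0.033852·188.0) / 0.001010 = 0.307396/0.001010 ≈ 304.4.

μ₀ = 304.4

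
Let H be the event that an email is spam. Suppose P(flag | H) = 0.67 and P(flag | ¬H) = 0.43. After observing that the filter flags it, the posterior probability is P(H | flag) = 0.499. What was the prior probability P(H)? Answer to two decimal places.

Bayes' rule in odds form gives O(H|E) = O(H)·[P(E|H)/P(E|¬H)], hence O(H) = O(H|E)/LR.
Posterior odds = 0.499/(1−0.499) = 0.9960. LR = 0.67/0.43 = 1.5581.
Prior odds = 0.9960/1.5581 = 0.6392, so P(H) = 0.6392/(1+0.6392) ≈ 0.39.

P(H) = 0.39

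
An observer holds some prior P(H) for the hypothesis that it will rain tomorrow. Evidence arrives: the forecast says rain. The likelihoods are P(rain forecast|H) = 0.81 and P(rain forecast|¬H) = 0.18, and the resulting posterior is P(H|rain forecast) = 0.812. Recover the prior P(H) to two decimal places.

In odds form, posterior odds = prior odds × likelihood ratio, so prior odds = posterior odds ÷ LR.
Posterior odds = 0.812/(1−0.812) = 4.3191. LR = 0.81/0.18 = 4.5000.
Prior odds = 4.3191/4.5000 = 0.9598, so P(H) = 0.9598/(1+0.9598) ≈ 0.49.

P(H) = 0.49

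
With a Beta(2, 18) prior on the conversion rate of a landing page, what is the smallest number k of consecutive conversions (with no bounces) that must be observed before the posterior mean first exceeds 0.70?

k = 41

After k conversions and 0 bounces the posterior is Beta(2+k, 18), with mean (2+k)/(2+18+k).
Set (2+k)/(20+k) > 0.70 and solve: k > (0.70·20 − 2)/(1 − 0.70) = 40.000.
The smallest integer exceeding 40.000 is 41.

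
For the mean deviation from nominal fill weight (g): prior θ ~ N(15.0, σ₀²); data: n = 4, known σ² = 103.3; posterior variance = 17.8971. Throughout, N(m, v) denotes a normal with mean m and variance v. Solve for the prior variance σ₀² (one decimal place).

For the Normal–Normal model with known σ², precisions add: τ_n = τ₀ + n/σ².
So 1/σ₀² = 1/17.8971 − 4/103.3 = 0.055875 − 0.038722 = 0.017153.
Hence σ₀² = 1/0.017153 ≈ 58.3.

σ₀² = 58.3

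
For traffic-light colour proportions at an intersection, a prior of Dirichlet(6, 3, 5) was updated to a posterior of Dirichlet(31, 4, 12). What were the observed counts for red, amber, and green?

counts (25, 1, 7)

For a Dirichlet(α) prior with multinomial counts c, the posterior is Dirichlet(α + c) componentwise.
Counts are posterior − prior componentwise: 31−6=25, 4−3=1, 12−5=7.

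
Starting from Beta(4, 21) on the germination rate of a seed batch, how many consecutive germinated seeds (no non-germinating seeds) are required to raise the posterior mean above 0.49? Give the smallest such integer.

After k germinated seeds and 0 non-germinating seeds the posterior is Beta(4+k, 21), with mean (4+k)/(4+21+k).
Set (4+k)/(25+k) > 0.49 and solve: k > (0.49·25 − 4)/(1 − 0.49) = 16.176.
The smallest integer exceeding 16.176 is 17, and checking k=17: (21)/(42) = 0.5000 > 0.49.

k = 17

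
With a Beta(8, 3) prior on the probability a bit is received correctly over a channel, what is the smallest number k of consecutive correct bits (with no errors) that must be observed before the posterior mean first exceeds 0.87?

k = 13

After k correct bits and 0 errors the posterior is Beta(8+k, 3), with mean (8+k)/(8+3+k).
Set (8+k)/(11+k) > 0.87 and solve: k > (0.87·11 − 8)/(1 − 0.87) = 12.077.
The smallest integer exceeding 12.077 is 13.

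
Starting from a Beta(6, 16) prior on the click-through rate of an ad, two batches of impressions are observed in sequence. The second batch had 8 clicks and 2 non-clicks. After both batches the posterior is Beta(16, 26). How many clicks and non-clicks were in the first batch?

Because Beta–binomial updating is additive in the counts, the combined data contributed (α_post−α_prior, β_post−β_prior) successes and failures.
Total across both batches: 16−6=10 clicks, 26−16=10 non-clicks.
Subtract the second batch: 10−8=2 clicks and 10−2=8 non-clicks.

2 clicks and 8 non-clicks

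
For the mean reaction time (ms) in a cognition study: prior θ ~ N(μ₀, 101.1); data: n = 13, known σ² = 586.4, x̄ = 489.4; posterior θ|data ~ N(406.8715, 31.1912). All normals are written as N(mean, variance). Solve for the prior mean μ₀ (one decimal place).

μ₀ = 221.9

The posterior mean is a precision-weighted average: μ_n = (τ₀μ₀ + τ_data·x̄)/(τ₀+τ_data), with τ₀=1/σ₀² and τ_data=n/σ².
Here τ₀ = 1/101.1 = 0.009891 and τ_data = 13/586.4 = 0.022169, so τ_n = 0.032060.
Rearranging for μ₀: μ₀ = (μ_n·τ_n − τ_data·x̄)/τ₀ = (406.8715·0.032060 − 0.022169·489.4) / 0.009891 = 2.194792/0.009891 ≈ 221.9.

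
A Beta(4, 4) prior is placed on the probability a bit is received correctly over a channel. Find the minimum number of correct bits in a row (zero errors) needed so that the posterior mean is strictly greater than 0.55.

k = 1

After k correct bits and 0 errors the posterior is Beta(4+k, 4), with mean (4+k)/(4+4+k).
Set (4+k)/(8+k) > 0.55 and solve: k > (0.55·8 − 4)/(1 − 0.55) = 0.889.
The smallest integer exceeding 0.889 is 1.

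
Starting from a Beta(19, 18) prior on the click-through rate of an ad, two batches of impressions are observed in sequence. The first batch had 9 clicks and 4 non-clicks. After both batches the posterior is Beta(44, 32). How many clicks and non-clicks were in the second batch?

Because Beta–binomial updating is additive in the counts, the combined data contributed (α_post−α_prior, β_post−β_prior) successes and failures.
Total across both batches: 44−19=25 clicks, 32−18=14 non-clicks.
Subtract the first batch: 25−9=16 clicks and 14−4=10 non-clicks.

16 clicks and 10 non-clicks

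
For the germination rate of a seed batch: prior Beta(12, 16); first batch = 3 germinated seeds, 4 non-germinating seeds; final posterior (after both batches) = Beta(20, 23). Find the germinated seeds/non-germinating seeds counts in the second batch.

5 germinated seeds and 3 non-germinating seeds

Sequential conjugate updates are equivalent to a single update on the pooled data, so total successes = posterior α − prior α and total failures = posterior β − prior β.
Total across both batches: 20−12=8 germinated seeds, 23−16=7 non-germinating seeds.
Subtract the first batch: 8−3=5 germinated seeds and 7−4=3 non-germinating seeds.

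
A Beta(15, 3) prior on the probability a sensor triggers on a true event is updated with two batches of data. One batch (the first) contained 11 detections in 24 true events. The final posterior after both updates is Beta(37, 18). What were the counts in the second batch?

11 detections and 2 misses

Sequential conjugate updates are equivalent to a single update on the pooled data, so total successes = posterior α − prior α and total failures = posterior β − prior β.
Total across both batches: 37−15=22 detections, 18−3=15 misses.
Subtract the first batch: 22−11=11 detections and 15−13=2 misses.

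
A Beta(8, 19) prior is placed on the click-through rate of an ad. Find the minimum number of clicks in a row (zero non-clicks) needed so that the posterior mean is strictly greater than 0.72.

After k clicks and 0 non-clicks the posterior is Beta(8+k, 19), with mean (8+k)/(8+19+k).
Set (8+k)/(27+k) > 0.72 and solve: k > (0.72·27 − 8)/(1 − 0.72) = 40.857.
The smallest integer exceeding 40.857 is 41.

k = 41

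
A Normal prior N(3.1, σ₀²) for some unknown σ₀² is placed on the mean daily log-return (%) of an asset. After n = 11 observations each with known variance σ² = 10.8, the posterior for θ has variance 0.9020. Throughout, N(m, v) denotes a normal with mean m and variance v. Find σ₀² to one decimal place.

Posterior precision equals prior precision plus data precision: 1/σ_n² = 1/σ₀² + n/σ².
So 1/σ₀² = 1/0.9020 − 11/10.8 = 1.108647 − 1.018519 = 0.090128.
Hence σ₀² = 1/0.090128 ≈ 11.1.

σ₀² = 11.1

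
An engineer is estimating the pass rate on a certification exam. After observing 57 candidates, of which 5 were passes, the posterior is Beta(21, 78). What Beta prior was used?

Beta is conjugate to the binomial likelihood: posterior = Beta(a+s, b+f).
Subtract the data counts: 21−5=16, 78−52=26.

Beta(16, 26)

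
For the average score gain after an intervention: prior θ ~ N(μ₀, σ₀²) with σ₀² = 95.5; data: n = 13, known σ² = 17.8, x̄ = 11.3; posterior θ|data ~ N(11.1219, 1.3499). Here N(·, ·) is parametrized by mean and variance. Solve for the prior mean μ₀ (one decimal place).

μ₀ = -1.3

With known observation variance, the Normal–Normal posterior has precision τ_n = τ₀ + n/σ² and mean μ_n = (τ₀μ₀ + (n/σ²)x̄)/τ_n.
Here τ₀ = 1/95.5 = 0.010471 and τ_data = 13/17.8 = 0.730337, so τ_n = 0.740808.
Rearranging for μ₀: μ₀ = (μ_n·τ_n − τ_data·x̄)/τ₀ = (11.1219·0.740808 − 0.730337·11.3) / 0.010471 = -0.013616/0.010471 ≈ -1.3.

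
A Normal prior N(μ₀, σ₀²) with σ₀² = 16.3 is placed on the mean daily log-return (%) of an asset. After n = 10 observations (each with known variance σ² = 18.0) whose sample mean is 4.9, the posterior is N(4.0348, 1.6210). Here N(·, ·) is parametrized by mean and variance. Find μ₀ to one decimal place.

μ₀ = -3.8

With known observation variance, the Normal–Normal posterior has precision τ_n = τ₀ + n/σ² and mean μ_n = (τ₀μ₀ + (n/σ²)x̄)/τ_n.
Here τ₀ = 1/16.3 = 0.061350 and τ_data = 10/18.0 = 0.555556, so τ_n = 0.616906.
Rearranging for μ₀: μ₀ = (μ_n·τ_n − τ_data·x̄)/τ₀ = (4.0348·0.616906 − 0.555556·4.9) / 0.061350 = -0.233132/0.061350 ≈ -3.8.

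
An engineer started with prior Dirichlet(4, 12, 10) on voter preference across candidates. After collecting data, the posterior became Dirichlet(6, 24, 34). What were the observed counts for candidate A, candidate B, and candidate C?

For a Dirichlet(α) prior with multinomial counts c, the posterior is Dirichlet(α + c) componentwise.
Counts are posterior − prior componentwise: 6−4=2, 24−12=12, 34−10=24.

counts (2, 12, 24)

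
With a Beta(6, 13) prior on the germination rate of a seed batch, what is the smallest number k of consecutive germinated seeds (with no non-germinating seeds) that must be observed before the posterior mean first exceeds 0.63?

k = 17

After k germinated seeds and 0 non-germinating seeds the posterior is Beta(6+k, 13), with mean (6+k)/(6+13+k).
Set (6+k)/(19+k) > 0.63 and solve: k > (0.63·19 − 6)/(1 − 0.63) = 16.135.
The smallest integer exceeding 16.135 is 17.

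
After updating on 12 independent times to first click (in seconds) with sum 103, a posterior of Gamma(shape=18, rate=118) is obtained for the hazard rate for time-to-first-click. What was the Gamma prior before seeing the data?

Gamma(shape=6, rate=15)

Gamma–exponential conjugacy: posterior shape = α + n, posterior rate = β + Σtᵢ.
So α = 18 − 12 = 6 and β = 118 − 103 = 15.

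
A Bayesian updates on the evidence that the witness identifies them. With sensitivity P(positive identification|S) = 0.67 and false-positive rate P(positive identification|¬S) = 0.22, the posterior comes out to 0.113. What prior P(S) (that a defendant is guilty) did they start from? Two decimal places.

Bayes' rule in odds form gives O(S|E) = O(S)·[P(E|S)/P(E|¬S)], hence O(S) = O(S|E)/LR.
Posterior odds = 0.113/(1−0.113) = 0.1274. LR = 0.67/0.22 = 3.0455.
Prior odds = 0.1274/3.0455 = 0.0418, so P(S) = 0.0418/(1+0.0418) ≈ 0.04.

P(S) = 0.04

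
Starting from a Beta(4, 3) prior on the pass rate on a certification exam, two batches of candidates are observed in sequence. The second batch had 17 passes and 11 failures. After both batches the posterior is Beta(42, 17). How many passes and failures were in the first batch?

21 passes and 3 failures

Because Beta–binomial updating is additive in the counts, the combined data contributed (α_post−α_prior, β_post−β_prior) successes and failures.
Total across both batches: 42−4=38 passes, 17−3=14 failures.
Subtract the second batch: 38−17=21 passes and 14−11=3 failures.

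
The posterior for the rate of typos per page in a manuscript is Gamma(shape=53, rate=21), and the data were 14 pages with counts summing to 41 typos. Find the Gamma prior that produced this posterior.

A Gamma(α, β) prior (rate parametrization) on a Poisson rate with n observations summing to S gives posterior Gamma(α+S, β+n).
So α = 53 − 41 = 12 and β = 21 − 14 = 7.

Gamma(shape=12, rate=7)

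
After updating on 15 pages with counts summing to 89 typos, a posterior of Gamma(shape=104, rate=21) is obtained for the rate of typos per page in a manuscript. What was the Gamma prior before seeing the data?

Gamma(shape=15, rate=6)

A Gamma(α, β) prior (rate parametrization) on a Poisson rate with n observations summing to S gives posterior Gamma(α+S, β+n).
So α = 104 − 89 = 15 and β = 21 − 15 = 6.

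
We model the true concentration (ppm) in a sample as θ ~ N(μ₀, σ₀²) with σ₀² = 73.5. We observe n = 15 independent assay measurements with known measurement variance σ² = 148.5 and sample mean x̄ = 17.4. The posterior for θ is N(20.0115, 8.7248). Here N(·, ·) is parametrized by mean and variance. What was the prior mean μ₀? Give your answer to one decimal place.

The posterior mean is a precision-weighted average: μ_n = (τ₀μ₀ + τ_data·x̄)/(τ₀+τ_data), with τ₀=1/σ₀² and τ_data=n/σ².
Here τ₀ = 1/73.5 = 0.013605 and τ_data = 15/148.5 = 0.101010, so τ_n = 0.114615.
Rearranging for μ₀: μ₀ = (μ_n·τ_n − τ_data·x̄)/τ₀ = (20.0115·0.114615 − 0.101010·17.4) / 0.013605 = 0.536044/0.013605 ≈ 39.4.

μ₀ = 39.4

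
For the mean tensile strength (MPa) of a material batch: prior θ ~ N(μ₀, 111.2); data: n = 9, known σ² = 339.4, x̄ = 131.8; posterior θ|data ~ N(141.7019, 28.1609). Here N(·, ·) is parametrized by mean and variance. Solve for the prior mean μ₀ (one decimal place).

μ₀ = 170.9

With known observation variance, the Normal–Normal posterior has precision τ_n = τ₀ + n/σ² and mean μ_n = (τ₀μ₀ + (n/σ²)x̄)/τ_n.
Here τ₀ = 1/111.2 = 0.008993 and τ_data = 9/339.4 = 0.026517, so τ_n = 0.035510.
Rearranging for μ₀: μ₀ = (μ_n·τ_n − τ_data·x̄)/τ₀ = (141.7019·0.035510 − 0.026517·131.8) / 0.008993 = 1.536894/0.008993 ≈ 170.9.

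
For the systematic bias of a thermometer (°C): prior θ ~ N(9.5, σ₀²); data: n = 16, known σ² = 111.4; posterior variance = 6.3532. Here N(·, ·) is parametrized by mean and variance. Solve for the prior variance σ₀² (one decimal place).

σ₀² = 72.6

For the Normal–Normal model with known σ², precisions add: τ_n = τ₀ + n/σ².
So 1/σ₀² = 1/6.3532 − 16/111.4 = 0.157401 − 0.143627 = 0.013774.
Hence σ₀² = 1/0.013774 ≈ 72.6.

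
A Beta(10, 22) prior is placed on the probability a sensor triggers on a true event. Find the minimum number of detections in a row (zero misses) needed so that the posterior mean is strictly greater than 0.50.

After k detections and 0 misses the posterior is Beta(10+k, 22), with mean (10+k)/(10+22+k).
Set (10+k)/(32+k) > 0.50 and solve: k > (0.50·32 − 10)/(1 − 0.50) = 12.000.
The smallest integer exceeding 12.000 is 13.

k = 13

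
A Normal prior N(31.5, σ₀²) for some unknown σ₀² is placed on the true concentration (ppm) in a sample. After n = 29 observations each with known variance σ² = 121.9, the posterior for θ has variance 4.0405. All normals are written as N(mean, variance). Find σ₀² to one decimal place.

σ₀² = 104.2

For the Normal–Normal model with known σ², precisions add: τ_n = τ₀ + n/σ².
So 1/σ₀² = 1/4.0405 − 29/121.9 = 0.247494 − 0.237900 = 0.009594.
Hence σ₀² = 1/0.009594 ≈ 104.2.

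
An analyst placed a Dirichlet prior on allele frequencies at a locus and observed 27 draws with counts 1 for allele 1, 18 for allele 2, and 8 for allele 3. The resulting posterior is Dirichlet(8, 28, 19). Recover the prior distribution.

Dirichlet(7, 10, 11)

For a Dirichlet(α) prior with multinomial counts c, the posterior is Dirichlet(α + c) componentwise.
Subtract each count from the matching posterior parameter: 8−1=7, 28−18=10, 19−8=11.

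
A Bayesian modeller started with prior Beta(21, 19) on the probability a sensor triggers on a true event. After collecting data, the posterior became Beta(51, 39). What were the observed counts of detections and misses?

30 detections and 20 misses

A Beta(α, β) prior with s successes and f failures in binomial data gives a Beta(α+s, β+f) posterior.
So s = 51 − 21 = 30 and f = 39 − 19 = 20.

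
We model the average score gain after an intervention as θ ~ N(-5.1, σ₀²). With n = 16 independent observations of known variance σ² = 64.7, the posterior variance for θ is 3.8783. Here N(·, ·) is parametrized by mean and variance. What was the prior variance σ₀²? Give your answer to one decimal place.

Posterior precision equals prior precision plus data precision: 1/σ_n² = 1/σ₀² + n/σ².
So 1/σ₀² = 1/3.8783 − 16/64.7 = 0.257845 − 0.247295 = 0.010550.
Hence σ₀² = 1/0.010550 ≈ 94.8.

σ₀² = 94.8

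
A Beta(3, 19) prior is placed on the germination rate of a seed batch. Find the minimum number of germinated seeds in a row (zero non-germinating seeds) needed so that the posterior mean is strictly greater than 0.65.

After k germinated seeds and 0 non-germinating seeds the posterior is Beta(3+k, 19), with mean (3+k)/(3+19+k).
Set (3+k)/(22+k) > 0.65 and solve: k > (0.65·22 − 3)/(1 − 0.65) = 32.286.
The smallest integer exceeding 32.286 is 33.

k = 33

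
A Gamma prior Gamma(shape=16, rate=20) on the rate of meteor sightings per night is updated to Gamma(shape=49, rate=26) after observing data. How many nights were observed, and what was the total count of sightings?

n = 6 nights with total 33 sightings

A Gamma(α, β) prior (rate parametrization) on a Poisson rate with n observations summing to S gives posterior Gamma(α+S, β+n).
Matching: Σxᵢ = 49 − 16 = 33 and n = 26 − 20 = 6.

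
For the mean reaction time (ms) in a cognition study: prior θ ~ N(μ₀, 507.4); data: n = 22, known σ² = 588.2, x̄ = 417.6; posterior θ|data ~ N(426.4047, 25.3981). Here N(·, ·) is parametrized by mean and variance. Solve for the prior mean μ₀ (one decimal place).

The posterior mean is a precision-weighted average: μ_n = (τ₀μ₀ + τ_data·x̄)/(τ₀+τ_data), with τ₀=1/σ₀² and τ_data=n/σ².
Here τ₀ = 1/507.4 = 0.001971 and τ_data = 22/588.2 = 0.037402, so τ_n = 0.039373.
Rearranging for μ₀: μ₀ = (μ_n·τ_n − τ_data·x̄)/τ₀ = (426.4047·0.039373 − 0.037402·417.6) / 0.001971 = 1.169757/0.001971 ≈ 593.5.

μ₀ = 593.5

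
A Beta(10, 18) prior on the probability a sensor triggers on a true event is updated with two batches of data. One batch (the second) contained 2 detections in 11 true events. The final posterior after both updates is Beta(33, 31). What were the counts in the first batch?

21 detections and 4 misses

Because Beta–binomial updating is additive in the counts, the combined data contributed (α_post−α_prior, β_post−β_prior) successes and failures.
Total across both batches: 33−10=23 detections, 31−18=13 misses.
Subtract the second batch: 23−2=21 detections and 13−9=4 misses.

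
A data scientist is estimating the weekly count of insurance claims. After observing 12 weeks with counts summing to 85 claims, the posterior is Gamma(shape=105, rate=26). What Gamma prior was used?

A Gamma(α, β) prior (rate parametrization) on a Poisson rate with n observations summing to S gives posterior Gamma(α+S, β+n).
So α = 105 − 85 = 20 and β = 26 − 12 = 14.

Gamma(shape=20, rate=14)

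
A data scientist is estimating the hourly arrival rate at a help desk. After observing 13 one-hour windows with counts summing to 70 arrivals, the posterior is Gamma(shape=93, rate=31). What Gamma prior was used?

Gamma–Poisson conjugacy: posterior shape = α + Σxᵢ, posterior rate = β + n.
So α = 93 − 70 = 23 and β = 31 − 13 = 18.

Gamma(shape=23, rate=18)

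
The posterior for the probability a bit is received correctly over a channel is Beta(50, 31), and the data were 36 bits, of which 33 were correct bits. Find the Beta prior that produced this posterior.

Beta is conjugate to the binomial likelihood: posterior = Beta(α+s, β+f).
Subtract the data counts: 50−33=17, 31−3=28.

Beta(17, 28)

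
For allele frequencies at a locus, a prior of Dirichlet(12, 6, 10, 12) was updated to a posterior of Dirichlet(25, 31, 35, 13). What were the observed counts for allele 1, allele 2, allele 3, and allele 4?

For a Dirichlet(α) prior with multinomial counts c, the posterior is Dirichlet(α + c) componentwise.
Counts are posterior − prior componentwise: 25−12=13, 31−6=25, 35−10=25, 13−12=1.

counts (13, 25, 25, 1)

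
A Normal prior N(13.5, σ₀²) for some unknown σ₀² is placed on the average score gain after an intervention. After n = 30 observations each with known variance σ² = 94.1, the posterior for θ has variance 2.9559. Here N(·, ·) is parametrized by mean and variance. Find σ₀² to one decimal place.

Posterior precision equals prior precision plus data precision: 1/σ_n² = 1/σ₀² + n/σ².
So 1/σ₀² = 1/2.9559 − 30/94.1 = 0.338306 − 0.318810 = 0.019496.
Hence σ₀² = 1/0.019496 ≈ 51.3.

σ₀² = 51.3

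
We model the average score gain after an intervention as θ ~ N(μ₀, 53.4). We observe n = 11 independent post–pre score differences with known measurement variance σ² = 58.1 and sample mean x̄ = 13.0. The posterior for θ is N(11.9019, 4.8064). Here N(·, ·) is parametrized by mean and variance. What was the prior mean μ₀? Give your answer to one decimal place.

The posterior mean is a precision-weighted average: μ_n = (τ₀μ₀ + τ_data·x̄)/(τ₀+τ_data), with τ₀=1/σ₀² and τ_data=n/σ².
Here τ₀ = 1/53.4 = 0.018727 and τ_data = 11/58.1 = 0.189329, so τ_n = 0.208056.
Rearranging for μ₀: μ₀ = (μ_n·τ_n − τ_data·x̄)/τ₀ = (11.9019·0.208056 − 0.189329·13.0) / 0.018727 = 0.014985/0.018727 ≈ 0.8.

μ₀ = 0.8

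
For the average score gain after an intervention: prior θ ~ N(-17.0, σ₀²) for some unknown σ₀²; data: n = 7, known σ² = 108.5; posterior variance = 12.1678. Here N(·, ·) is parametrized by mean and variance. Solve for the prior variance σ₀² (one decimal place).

σ₀² = 56.6

Posterior precision equals prior precision plus data precision: 1/σ_n² = 1/σ₀² + n/σ².
So 1/σ₀² = 1/12.1678 − 7/108.5 = 0.082184 − 0.064516 = 0.017668.
Hence σ₀² = 1/0.017668 ≈ 56.6.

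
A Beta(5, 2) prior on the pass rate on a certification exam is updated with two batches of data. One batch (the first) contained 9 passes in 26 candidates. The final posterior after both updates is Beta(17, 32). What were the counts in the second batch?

Sequential conjugate updates are equivalent to a single update on the pooled data, so total successes = posterior α − prior α and total failures = posterior β − prior β.
Total across both batches: 17−5=12 passes, 32−2=30 failures.
Subtract the first batch: 12−9=3 passes and 30−17=13 failures.

3 passes and 13 failures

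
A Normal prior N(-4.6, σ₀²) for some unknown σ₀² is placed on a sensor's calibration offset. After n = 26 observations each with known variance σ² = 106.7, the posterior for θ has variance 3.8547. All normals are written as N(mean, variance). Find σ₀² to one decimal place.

σ₀² = 63.5

Posterior precision equals prior precision plus data precision: 1/σ_n² = 1/σ₀² + n/σ².
So 1/σ₀² = 1/3.8547 − 26/106.7 = 0.259424 − 0.243674 = 0.015750.
Hence σ₀² = 1/0.015750 ≈ 63.5.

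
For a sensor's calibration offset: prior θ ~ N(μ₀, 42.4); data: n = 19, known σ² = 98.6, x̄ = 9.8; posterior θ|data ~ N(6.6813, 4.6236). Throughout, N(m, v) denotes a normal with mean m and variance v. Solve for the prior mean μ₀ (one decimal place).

With known observation variance, the Normal–Normal posterior has precision τ_n = τ₀ + n/σ² and mean μ_n = (τ₀μ₀ + (n/σ²)x̄)/τ_n.
Here τ₀ = 1/42.4 = 0.023585 and τ_data = 19/98.6 = 0.192698, so τ_n = 0.216283.
Rearranging for μ₀: μ₀ = (μ_n·τ_n − τ_data·x̄)/τ₀ = (6.6813·0.216283 − 0.192698·9.8) / 0.023585 = -0.443389/0.023585 ≈ -18.8.

μ₀ = -18.8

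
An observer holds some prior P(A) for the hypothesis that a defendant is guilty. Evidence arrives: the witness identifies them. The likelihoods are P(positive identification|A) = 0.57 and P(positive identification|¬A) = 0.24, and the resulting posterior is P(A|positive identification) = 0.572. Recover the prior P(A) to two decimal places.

Bayes' rule in odds form gives O(A|E) = O(A)·[P(E|A)/P(E|¬A)], hence O(A) = O(A|E)/LR.
Posterior odds = 0.572/(1−0.572) = 1.3364. LR = 0.57/0.24 = 2.3750.
Prior odds = 1.3364/2.3750 = 0.5627, so P(A) = 0.5627/(1+0.5627) ≈ 0.36.

P(A) = 0.36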